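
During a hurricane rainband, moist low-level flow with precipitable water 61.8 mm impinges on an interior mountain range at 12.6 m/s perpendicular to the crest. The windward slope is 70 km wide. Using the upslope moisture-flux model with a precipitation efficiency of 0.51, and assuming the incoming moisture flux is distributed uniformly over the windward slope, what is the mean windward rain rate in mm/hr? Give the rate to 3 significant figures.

R ≈ 20.4 mm/hr

Incoming column moisture flux per unit ridge length: F = V × PW = 12.6 × 61.8 = 778.68 mm·m/s.
Spread over the 70 km slope with efficiency ε = 0.51: R = ε·F/W = 0.51 × 778.68 / 70000 m = 5.673e-03 mm/s.
R = 5.673e-03 × 3600 = 20.4 mm/hr.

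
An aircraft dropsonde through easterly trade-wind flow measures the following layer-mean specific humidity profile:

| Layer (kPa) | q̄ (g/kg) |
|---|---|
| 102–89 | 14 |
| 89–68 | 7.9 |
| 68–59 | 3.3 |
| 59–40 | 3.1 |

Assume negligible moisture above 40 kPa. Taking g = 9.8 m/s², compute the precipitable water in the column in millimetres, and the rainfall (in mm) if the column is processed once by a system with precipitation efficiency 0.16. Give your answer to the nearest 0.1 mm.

PW ≈ 44.5 mm; rainfall ≈ 7.1 mm

Precipitable water is the column-integrated vapour mass per unit area: PW = (1/g) Σ q̄ Δp, with q in kg/kg and Δp in Pa (1 kg/m² of water = 1 mm).
Layer 102–89 kPa: Δp = 130 hPa = 13000 Pa, q̄ = 0.014 kg/kg → 0.014 × 13000 / 9.8 = 18.57 mm
Layer 89–68 kPa: Δp = 210 hPa = 21000 Pa, q̄ = 0.0079 kg/kg → 0.0079 × 21000 / 9.8 = 16.93 mm
Layer 68–59 kPa: Δp = 90 hPa = 9000 Pa, q̄ = 0.0033 kg/kg → 0.0033 × 9000 / 9.8 = 3.03 mm
Layer 59–40 kPa: Δp = 190 hPa = 19000 Pa, q̄ = 0.0031 kg/kg → 0.0031 × 19000 / 9.8 = 6.01 mm
PW = 18.57 + 16.93 + 3.03 + 6.01 = 44.54 ≈ 44.5 mm.
Rainfall = ε × PW = 0.16 × 44.5 = 7.1 mm.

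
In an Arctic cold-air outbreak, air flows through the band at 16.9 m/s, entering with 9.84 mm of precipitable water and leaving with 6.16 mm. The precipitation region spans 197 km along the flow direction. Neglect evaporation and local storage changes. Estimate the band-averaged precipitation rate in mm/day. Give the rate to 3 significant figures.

R ≈ 27.3 mm/day

Column moisture flux per unit crosswind length is F = V × PW.
Inflow: F_in = 16.9 × 9.84 = 166.296 mm·m/s
Outflow: F_out = 16.9 × 6.16 = 104.104 mm·m/s
Steady-state rate R = (F_in − F_out)/L = (166.296 − 104.104) / 197000 m = 3.157e-04 mm/s.
R = 3.157e-04 × 3600 × 24 = 27.3 mm/day.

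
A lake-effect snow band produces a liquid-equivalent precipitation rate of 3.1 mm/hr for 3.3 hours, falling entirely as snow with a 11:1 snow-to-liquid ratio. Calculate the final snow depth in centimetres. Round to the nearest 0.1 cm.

Liquid-equivalent depth = 3.1 × 3.3 = 10.23 mm.
Snow depth = 10.23 mm × 11 = 112.53 mm = 11.3 cm.

snow depth ≈ 11.3 cm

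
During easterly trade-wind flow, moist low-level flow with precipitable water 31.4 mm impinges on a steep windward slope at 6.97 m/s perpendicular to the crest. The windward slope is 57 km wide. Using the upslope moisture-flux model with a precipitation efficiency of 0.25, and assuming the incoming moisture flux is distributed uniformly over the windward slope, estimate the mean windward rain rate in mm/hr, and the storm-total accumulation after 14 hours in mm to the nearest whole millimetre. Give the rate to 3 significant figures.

Incoming column moisture flux per unit ridge length: F = V × PW = 6.97 × 31.4 = 218.858 mm·m/s.
Spread over the 57 km slope with efficiency ε = 0.25: R = ε·F/W = 0.25 × 218.858 / 57000 m = 9.599e-04 mm/s.
R = 9.599e-04 × 3600 = 3.46 mm/hr.
Over 14 h: total = 3.46 × 14 = 48.44 ≈ 48 mm.

R ≈ 3.46 mm/hr; total ≈ 48 mm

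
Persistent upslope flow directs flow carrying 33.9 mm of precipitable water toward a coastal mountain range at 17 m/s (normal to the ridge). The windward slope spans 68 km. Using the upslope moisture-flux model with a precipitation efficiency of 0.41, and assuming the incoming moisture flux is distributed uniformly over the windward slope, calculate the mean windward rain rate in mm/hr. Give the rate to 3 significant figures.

Incoming column moisture flux per unit ridge length: F = V × PW = 17 × 33.9 = 576.3 mm·m/s.
Spread over the 68 km slope with efficiency ε = 0.41: R = ε·F/W = 0.41 × 576.3 / 68000 m = 3.475e-03 mm/s.
R = 3.475e-03 × 3600 = 12.5 mm/hr.

R ≈ 12.5 mm/hr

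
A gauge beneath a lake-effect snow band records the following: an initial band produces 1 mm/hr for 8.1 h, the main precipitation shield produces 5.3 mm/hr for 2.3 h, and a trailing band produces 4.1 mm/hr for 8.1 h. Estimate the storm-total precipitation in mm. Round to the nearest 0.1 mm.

total ≈ 53.5 mm

Total = Σ Rᵢ Δtᵢ = 1 × 8.1 + 5.3 × 2.3 + 4.1 × 8.1
      = 8.1 + 12.19 + 33.21 = 53.5 mm.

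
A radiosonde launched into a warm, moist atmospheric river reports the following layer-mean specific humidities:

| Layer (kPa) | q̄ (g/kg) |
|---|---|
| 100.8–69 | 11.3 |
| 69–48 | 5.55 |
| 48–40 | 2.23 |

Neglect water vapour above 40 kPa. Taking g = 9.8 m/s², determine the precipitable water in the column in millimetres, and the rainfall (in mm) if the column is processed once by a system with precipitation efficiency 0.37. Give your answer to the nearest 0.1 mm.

Precipitable water is the column-integrated vapour mass per unit area: PW = (1/g) Σ q̄ Δp, with q in kg/kg and Δp in Pa (1 kg/m² of water = 1 mm).
Layer 100.8–69 kPa: Δp = 318 hPa = 31800 Pa, q̄ = 0.0113 kg/kg → 0.0113 × 31800 / 9.8 = 36.67 mm
Layer 69–48 kPa: Δp = 210 hPa = 21000 Pa, q̄ = 0.00555 kg/kg → 0.00555 × 21000 / 9.8 = 11.89 mm
Layer 48–40 kPa: Δp = 80 hPa = 8000 Pa, q̄ = 0.00223 kg/kg → 0.00223 × 8000 / 9.8 = 1.82 mm
PW = 36.67 + 11.89 + 1.82 = 50.38 ≈ 50.4 mm.
Rainfall = ε × PW = 0.37 × 50.4 = 18.6 mm.

PW ≈ 50.4 mm; rainfall ≈ 18.6 mm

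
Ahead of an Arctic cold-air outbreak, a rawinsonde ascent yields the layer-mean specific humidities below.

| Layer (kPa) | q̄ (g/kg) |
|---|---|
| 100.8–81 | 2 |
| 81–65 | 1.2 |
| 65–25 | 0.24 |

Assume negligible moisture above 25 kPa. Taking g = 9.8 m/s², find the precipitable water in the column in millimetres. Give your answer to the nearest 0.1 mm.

PW ≈ 7.0 mm

Precipitable water is the column-integrated vapour mass per unit area: PW = (1/g) Σ q̄ Δp, with q in kg/kg and Δp in Pa (1 kg/m² of water = 1 mm).
Layer 100.8–81 kPa: Δp = 198 hPa = 19800 Pa, q̄ = 0.002 kg/kg → 0.002 × 19800 / 9.8 = 4.04 mm
Layer 81–65 kPa: Δp = 160 hPa = 16000 Pa, q̄ = 0.0012 kg/kg → 0.0012 × 16000 / 9.8 = 1.96 mm
Layer 65–25 kPa: Δp = 400 hPa = 40000 Pa, q̄ = 0.00024 kg/kg → 0.00024 × 40000 / 9.8 = 0.98 mm
PW = 4.04 + 1.96 + 0.98 = 6.98 ≈ 7.0 mm.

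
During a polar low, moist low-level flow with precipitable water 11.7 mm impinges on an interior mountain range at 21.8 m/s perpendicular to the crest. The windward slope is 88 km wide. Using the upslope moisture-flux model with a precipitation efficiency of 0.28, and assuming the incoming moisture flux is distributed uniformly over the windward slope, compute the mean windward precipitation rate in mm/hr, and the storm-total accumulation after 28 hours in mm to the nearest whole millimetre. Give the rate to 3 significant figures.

R ≈ 2.92 mm/hr; total ≈ 82 mm

Incoming column moisture flux per unit ridge length: F = V × PW = 21.8 × 11.7 = 255.06 mm·m/s.
Spread over the 88 km slope with efficiency ε = 0.28: R = ε·F/W = 0.28 × 255.06 / 88000 m = 8.116e-04 mm/s.
R = 8.116e-04 × 3600 = 2.92 mm/hr.
Over 28 h: total = 2.92 × 28 = 81.76 ≈ 82 mm.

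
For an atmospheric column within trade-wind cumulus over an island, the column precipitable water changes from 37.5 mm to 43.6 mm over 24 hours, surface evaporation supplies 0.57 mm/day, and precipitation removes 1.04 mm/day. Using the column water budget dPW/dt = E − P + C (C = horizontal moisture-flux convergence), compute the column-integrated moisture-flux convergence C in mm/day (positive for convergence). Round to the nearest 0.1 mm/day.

dPW/dt = (43.6 − 37.5) mm / (24/24 day) = +6.100 mm/day.
C = dPW/dt − E + P = (+6.100) − 0.57 + 1.04 = 6.6 mm/day.

C ≈ 6.6 mm/day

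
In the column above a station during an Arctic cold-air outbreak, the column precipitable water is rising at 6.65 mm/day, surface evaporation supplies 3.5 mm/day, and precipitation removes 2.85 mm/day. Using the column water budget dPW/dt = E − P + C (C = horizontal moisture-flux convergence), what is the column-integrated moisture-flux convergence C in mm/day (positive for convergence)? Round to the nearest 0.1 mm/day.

C ≈ 6.0 mm/day

dPW/dt = +6.65 mm/day.
C = dPW/dt − E + P = (+6.65) − 3.5 + 2.85 = 6.0 mm/day.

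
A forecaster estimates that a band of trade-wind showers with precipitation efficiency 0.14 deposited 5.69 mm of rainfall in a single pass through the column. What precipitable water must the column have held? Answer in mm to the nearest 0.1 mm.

PW = rainfall / ε = 5.69 / 0.14 = 40.6 mm.

PW ≈ 40.6 mm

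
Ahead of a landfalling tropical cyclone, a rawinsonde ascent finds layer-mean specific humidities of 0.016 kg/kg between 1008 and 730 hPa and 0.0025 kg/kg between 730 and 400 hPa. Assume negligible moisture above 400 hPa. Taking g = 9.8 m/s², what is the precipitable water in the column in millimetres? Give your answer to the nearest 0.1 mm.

Precipitable water is the column-integrated vapour mass per unit area: PW = (1/g) Σ q̄ Δp, with q in kg/kg and Δp in Pa (1 kg/m² of water = 1 mm).
Layer 1008–730 hPa: Δp = 278 hPa = 27800 Pa, q̄ = 0.016 kg/kg → 0.016 × 27800 / 9.8 = 45.39 mm
Layer 730–400 hPa: Δp = 330 hPa = 33000 Pa, q̄ = 0.0025 kg/kg → 0.0025 × 33000 / 9.8 = 8.42 mm
PW = 45.39 + 8.42 = 53.81 ≈ 53.8 mm.

PW ≈ 53.8 mm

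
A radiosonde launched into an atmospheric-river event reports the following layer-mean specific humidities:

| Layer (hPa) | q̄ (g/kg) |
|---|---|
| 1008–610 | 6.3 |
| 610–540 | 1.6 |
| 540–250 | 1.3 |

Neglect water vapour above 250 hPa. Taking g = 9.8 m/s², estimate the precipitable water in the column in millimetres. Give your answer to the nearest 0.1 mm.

PW ≈ 30.6 mm

Precipitable water is the column-integrated vapour mass per unit area: PW = (1/g) Σ q̄ Δp, with q in kg/kg and Δp in Pa (1 kg/m² of water = 1 mm).
Layer 1008–610 hPa: Δp = 398 hPa = 39800 Pa, q̄ = 0.0063 kg/kg → 0.0063 × 39800 / 9.8 = 25.59 mm
Layer 610–540 hPa: Δp = 70 hPa = 7000 Pa, q̄ = 0.0016 kg/kg → 0.0016 × 7000 / 9.8 = 1.14 mm
Layer 540–250 hPa: Δp = 290 hPa = 29000 Pa, q̄ = 0.0013 kg/kg → 0.0013 × 29000 / 9.8 = 3.85 mm
PW = 25.59 + 1.14 + 3.85 = 30.58 ≈ 30.6 mm.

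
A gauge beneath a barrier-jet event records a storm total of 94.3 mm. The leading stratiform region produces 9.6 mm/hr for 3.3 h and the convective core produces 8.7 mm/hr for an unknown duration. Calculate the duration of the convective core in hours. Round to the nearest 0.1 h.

duration ≈ 7.2 h

Known phases: 9.6 × 3.3 = 31.68 mm.
Remaining depth = 94.3 − 31.68 = 62.62 mm.
Duration = 62.62 / 8.7 = 7.2 h.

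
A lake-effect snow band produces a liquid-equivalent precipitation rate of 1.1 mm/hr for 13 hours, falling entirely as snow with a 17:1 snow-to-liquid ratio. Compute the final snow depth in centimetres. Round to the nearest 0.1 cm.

Liquid-equivalent depth = 1.1 × 13 = 14.3 mm.
Snow depth = 14.3 mm × 17 = 243.1 mm = 24.3 cm.

snow depth ≈ 24.3 cm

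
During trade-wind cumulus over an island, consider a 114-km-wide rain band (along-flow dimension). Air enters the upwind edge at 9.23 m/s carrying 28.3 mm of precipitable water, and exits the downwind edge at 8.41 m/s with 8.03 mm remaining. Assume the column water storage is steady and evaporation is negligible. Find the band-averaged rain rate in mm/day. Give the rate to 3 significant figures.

Column moisture flux per unit crosswind length is F = V × PW.
Inflow: F_in = 9.23 × 28.3 = 261.209 mm·m/s
Outflow: F_out = 8.41 × 8.03 = 67.5323 mm·m/s
Steady-state rate R = (F_in − F_out)/L = (261.209 − 67.5323) / 114000 m = 1.699e-03 mm/s.
R = 1.699e-03 × 3600 × 24 = 147 mm/day.

R ≈ 147 mm/day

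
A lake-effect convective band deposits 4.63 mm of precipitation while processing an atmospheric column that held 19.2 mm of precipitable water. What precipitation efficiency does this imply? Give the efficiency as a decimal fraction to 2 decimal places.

ε ≈ 0.24

ε = precipitation / PW = 4.63 / 19.2 = 0.24.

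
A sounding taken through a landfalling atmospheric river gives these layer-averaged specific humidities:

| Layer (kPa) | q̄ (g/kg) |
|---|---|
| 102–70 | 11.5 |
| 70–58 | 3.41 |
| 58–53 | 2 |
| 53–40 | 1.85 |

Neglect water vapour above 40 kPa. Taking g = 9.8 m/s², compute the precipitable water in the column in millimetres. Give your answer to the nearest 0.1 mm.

Precipitable water is the column-integrated vapour mass per unit area: PW = (1/g) Σ q̄ Δp, with q in kg/kg and Δp in Pa (1 kg/m² of water = 1 mm).
Layer 102–70 kPa: Δp = 320 hPa = 32000 Pa, q̄ = 0.0115 kg/kg → 0.0115 × 32000 / 9.8 = 37.55 mm
Layer 70–58 kPa: Δp = 120 hPa = 12000 Pa, q̄ = 0.00341 kg/kg → 0.00341 × 12000 / 9.8 = 4.18 mm
Layer 58–53 kPa: Δp = 50 hPa = 5000 Pa, q̄ = 0.002 kg/kg → 0.002 × 5000 / 9.8 = 1.02 mm
Layer 53–40 kPa: Δp = 130 hPa = 13000 Pa, q̄ = 0.00185 kg/kg → 0.00185 × 13000 / 9.8 = 2.45 mm
PW = 37.55 + 4.18 + 1.02 + 2.45 = 45.20 ≈ 45.2 mm.

PW ≈ 45.2 mm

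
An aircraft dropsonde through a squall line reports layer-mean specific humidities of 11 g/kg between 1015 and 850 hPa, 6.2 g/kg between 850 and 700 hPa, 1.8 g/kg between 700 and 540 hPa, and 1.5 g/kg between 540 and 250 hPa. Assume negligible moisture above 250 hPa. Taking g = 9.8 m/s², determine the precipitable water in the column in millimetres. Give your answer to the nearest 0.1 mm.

PW ≈ 35.4 mm

Precipitable water is the column-integrated vapour mass per unit area: PW = (1/g) Σ q̄ Δp, with q in kg/kg and Δp in Pa (1 kg/m² of water = 1 mm).
Layer 1015–850 hPa: Δp = 165 hPa = 16500 Pa, q̄ = 0.011 kg/kg → 0.011 × 16500 / 9.8 = 18.52 mm
Layer 850–700 hPa: Δp = 150 hPa = 15000 Pa, q̄ = 0.0062 kg/kg → 0.0062 × 15000 / 9.8 = 9.49 mm
Layer 700–540 hPa: Δp = 160 hPa = 16000 Pa, q̄ = 0.0018 kg/kg → 0.0018 × 16000 / 9.8 = 2.94 mm
Layer 540–250 hPa: Δp = 290 hPa = 29000 Pa, q̄ = 0.0015 kg/kg → 0.0015 × 29000 / 9.8 = 4.44 mm
PW = 18.52 + 9.49 + 2.94 + 4.44 = 35.39 ≈ 35.4 mm.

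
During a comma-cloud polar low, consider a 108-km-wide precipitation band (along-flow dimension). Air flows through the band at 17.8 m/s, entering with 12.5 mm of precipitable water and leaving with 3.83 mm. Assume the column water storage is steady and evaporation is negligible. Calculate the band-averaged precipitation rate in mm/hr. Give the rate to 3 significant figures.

R ≈ 5.14 mm/hr

Column moisture flux per unit crosswind length is F = V × PW.
Inflow: F_in = 17.8 × 12.5 = 222.5 mm·m/s
Outflow: F_out = 17.8 × 3.83 = 68.174 mm·m/s
Steady-state rate R = (F_in − F_out)/L = (222.5 − 68.174) / 108000 m = 1.429e-03 mm/s.
R = 1.429e-03 × 3600 = 5.14 mm/hr.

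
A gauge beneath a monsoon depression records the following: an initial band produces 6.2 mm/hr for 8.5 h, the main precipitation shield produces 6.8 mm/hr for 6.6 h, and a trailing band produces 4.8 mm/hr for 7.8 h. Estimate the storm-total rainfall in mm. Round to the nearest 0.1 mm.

total ≈ 135.0 mm

Total = Σ Rᵢ Δtᵢ = 6.2 × 8.5 + 6.8 × 6.6 + 4.8 × 7.8
      = 52.7 + 44.88 + 37.44 = 135.0 mm.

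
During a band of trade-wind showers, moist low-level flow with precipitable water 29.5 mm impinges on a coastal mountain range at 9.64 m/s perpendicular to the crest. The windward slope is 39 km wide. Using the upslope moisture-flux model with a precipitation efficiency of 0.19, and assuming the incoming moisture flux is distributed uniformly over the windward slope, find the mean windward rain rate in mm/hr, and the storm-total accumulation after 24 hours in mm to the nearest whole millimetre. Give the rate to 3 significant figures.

Incoming column moisture flux per unit ridge length: F = V × PW = 9.64 × 29.5 = 284.38 mm·m/s.
Spread over the 39 km slope with efficiency ε = 0.19: R = ε·F/W = 0.19 × 284.38 / 39000 m = 1.385e-03 mm/s.
R = 1.385e-03 × 3600 = 4.99 mm/hr.
Over 24 h: total = 4.99 × 24 = 119.76 ≈ 120 mm.

R ≈ 4.99 mm/hr; total ≈ 120 mm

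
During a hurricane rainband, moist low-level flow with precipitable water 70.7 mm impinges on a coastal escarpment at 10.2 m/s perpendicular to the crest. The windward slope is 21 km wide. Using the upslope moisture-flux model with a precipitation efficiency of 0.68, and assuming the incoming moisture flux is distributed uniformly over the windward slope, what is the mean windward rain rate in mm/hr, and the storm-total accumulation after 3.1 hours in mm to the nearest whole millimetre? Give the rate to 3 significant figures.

R ≈ 84.1 mm/hr; total ≈ 261 mm

Incoming column moisture flux per unit ridge length: F = V × PW = 10.2 × 70.7 = 721.14 mm·m/s.
Spread over the 21 km slope with efficiency ε = 0.68: R = ε·F/W = 0.68 × 721.14 / 21000 m = 2.335e-02 mm/s.
R = 2.335e-02 × 3600 = 84.1 mm/hr.
Over 3.1 h: total = 84.1 × 3.1 = 260.71 ≈ 261 mm.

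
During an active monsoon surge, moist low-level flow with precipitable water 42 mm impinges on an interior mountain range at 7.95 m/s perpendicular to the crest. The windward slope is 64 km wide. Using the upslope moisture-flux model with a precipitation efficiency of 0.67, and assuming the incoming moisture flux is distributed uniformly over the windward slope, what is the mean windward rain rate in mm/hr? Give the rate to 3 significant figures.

Incoming column moisture flux per unit ridge length: F = V × PW = 7.95 × 42 = 333.9 mm·m/s.
Spread over the 64 km slope with efficiency ε = 0.67: R = ε·F/W = 0.67 × 333.9 / 64000 m = 3.496e-03 mm/s.
R = 3.496e-03 × 3600 = 12.6 mm/hr.

R ≈ 12.6 mm/hr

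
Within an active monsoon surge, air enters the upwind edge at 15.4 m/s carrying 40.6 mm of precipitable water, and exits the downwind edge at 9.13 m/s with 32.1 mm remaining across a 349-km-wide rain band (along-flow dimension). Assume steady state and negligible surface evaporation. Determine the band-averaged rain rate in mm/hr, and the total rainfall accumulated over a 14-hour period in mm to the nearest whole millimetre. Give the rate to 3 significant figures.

R ≈ 3.43 mm/hr; total ≈ 48 mm

Column moisture flux per unit crosswind length is F = V × PW.
Inflow: F_in = 15.4 × 40.6 = 625.24 mm·m/s
Outflow: F_out = 9.13 × 32.1 = 293.073 mm·m/s
Steady-state rate R = (F_in − F_out)/L = (625.24 − 293.073) / 349000 m = 9.518e-04 mm/s.
R = 9.518e-04 × 3600 = 3.43 mm/hr.
Over 14 h: total = 3.43 × 14 = 48.02 ≈ 48 mm.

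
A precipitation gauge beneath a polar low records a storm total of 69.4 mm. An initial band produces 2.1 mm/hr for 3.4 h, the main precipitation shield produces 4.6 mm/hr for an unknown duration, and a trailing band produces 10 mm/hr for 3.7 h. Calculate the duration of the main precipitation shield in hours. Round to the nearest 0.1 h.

Known phases: 2.1 × 3.4 + 10 × 3.7 = 7.14 + 37 = 44.14 mm.
Remaining depth = 69.4 − 44.14 = 25.26 mm.
Duration = 25.26 / 4.6 = 5.5 h.

duration ≈ 5.5 h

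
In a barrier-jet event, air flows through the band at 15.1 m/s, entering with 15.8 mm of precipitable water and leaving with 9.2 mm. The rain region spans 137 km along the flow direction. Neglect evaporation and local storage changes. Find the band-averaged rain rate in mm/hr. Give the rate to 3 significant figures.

R ≈ 2.62 mm/hr

Column moisture flux per unit crosswind length is F = V × PW.
Inflow: F_in = 15.1 × 15.8 = 238.58 mm·m/s
Outflow: F_out = 15.1 × 9.2 = 138.92 mm·m/s
Steady-state rate R = (F_in − F_out)/L = (238.58 − 138.92) / 137000 m = 7.274e-04 mm/s.
R = 7.274e-04 × 3600 = 2.62 mm/hr.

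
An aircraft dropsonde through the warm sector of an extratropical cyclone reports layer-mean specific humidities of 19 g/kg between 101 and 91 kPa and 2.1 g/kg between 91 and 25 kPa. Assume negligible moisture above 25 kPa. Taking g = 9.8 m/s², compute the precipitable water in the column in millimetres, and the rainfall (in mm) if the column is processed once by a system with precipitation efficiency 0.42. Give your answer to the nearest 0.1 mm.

PW ≈ 33.5 mm; rainfall ≈ 14.1 mm

Precipitable water is the column-integrated vapour mass per unit area: PW = (1/g) Σ q̄ Δp, with q in kg/kg and Δp in Pa (1 kg/m² of water = 1 mm).
Layer 101–91 kPa: Δp = 100 hPa = 10000 Pa, q̄ = 0.019 kg/kg → 0.019 × 10000 / 9.8 = 19.39 mm
Layer 91–25 kPa: Δp = 660 hPa = 66000 Pa, q̄ = 0.0021 kg/kg → 0.0021 × 66000 / 9.8 = 14.14 mm
PW = 19.39 + 14.14 = 33.53 ≈ 33.5 mm.
Rainfall = ε × PW = 0.42 × 33.5 = 14.1 mm.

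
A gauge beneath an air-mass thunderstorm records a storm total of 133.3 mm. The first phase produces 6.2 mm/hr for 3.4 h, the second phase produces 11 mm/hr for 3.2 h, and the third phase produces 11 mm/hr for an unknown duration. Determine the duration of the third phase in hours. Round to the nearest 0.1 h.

Known phases: 6.2 × 3.4 + 11 × 3.2 = 21.08 + 35.2 = 56.28 mm.
Remaining depth = 133.3 − 56.28 = 77.02 mm.
Duration = 77.02 / 11 = 7.0 h.

duration ≈ 7.0 h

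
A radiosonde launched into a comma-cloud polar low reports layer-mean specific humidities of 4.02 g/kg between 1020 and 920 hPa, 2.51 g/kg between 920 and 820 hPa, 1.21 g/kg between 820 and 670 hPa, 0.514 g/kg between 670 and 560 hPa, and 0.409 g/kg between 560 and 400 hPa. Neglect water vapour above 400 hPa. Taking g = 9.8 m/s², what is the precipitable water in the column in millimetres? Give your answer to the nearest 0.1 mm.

Precipitable water is the column-integrated vapour mass per unit area: PW = (1/g) Σ q̄ Δp, with q in kg/kg and Δp in Pa (1 kg/m² of water = 1 mm).
Layer 1020–920 hPa: Δp = 100 hPa = 10000 Pa, q̄ = 0.00402 kg/kg → 0.00402 × 10000 / 9.8 = 4.10 mm
Layer 920–820 hPa: Δp = 100 hPa = 10000 Pa, q̄ = 0.00251 kg/kg → 0.00251 × 10000 / 9.8 = 2.56 mm
Layer 820–670 hPa: Δp = 150 hPa = 15000 Pa, q̄ = 0.00121 kg/kg → 0.00121 × 15000 / 9.8 = 1.85 mm
Layer 670–560 hPa: Δp = 110 hPa = 11000 Pa, q̄ = 0.000514 kg/kg → 0.000514 × 11000 / 9.8 = 0.58 mm
Layer 560–400 hPa: Δp = 160 hPa = 16000 Pa, q̄ = 0.000409 kg/kg → 0.000409 × 16000 / 9.8 = 0.67 mm
PW = 4.10 + 2.56 + 1.85 + 0.58 + 0.67 = 9.76 ≈ 9.8 mm.

PW ≈ 9.8 mm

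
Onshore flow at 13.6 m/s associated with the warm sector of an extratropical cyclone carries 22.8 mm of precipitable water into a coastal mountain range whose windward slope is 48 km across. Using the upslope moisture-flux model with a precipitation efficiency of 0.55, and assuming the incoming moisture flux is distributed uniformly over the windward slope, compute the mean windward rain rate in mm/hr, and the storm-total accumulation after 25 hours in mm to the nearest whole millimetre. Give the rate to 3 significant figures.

Incoming column moisture flux per unit ridge length: F = V × PW = 13.6 × 22.8 = 310.08 mm·m/s.
Spread over the 48 km slope with efficiency ε = 0.55: R = ε·F/W = 0.55 × 310.08 / 48000 m = 3.553e-03 mm/s.
R = 3.553e-03 × 3600 = 12.8 mm/hr.
Over 25 h: total = 12.8 × 25 = 320 mm.

R ≈ 12.8 mm/hr; total ≈ 320 mm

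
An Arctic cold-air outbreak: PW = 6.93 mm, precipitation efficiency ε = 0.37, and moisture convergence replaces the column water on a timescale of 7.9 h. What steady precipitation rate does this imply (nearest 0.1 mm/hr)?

Each overturning extracts ε × PW = 0.37 × 6.93 = 2.5641 mm.
Rate = ε·PW / τ = 2.5641 / 7.9 h = 0.3 mm/hr.

R ≈ 0.3 mm/hr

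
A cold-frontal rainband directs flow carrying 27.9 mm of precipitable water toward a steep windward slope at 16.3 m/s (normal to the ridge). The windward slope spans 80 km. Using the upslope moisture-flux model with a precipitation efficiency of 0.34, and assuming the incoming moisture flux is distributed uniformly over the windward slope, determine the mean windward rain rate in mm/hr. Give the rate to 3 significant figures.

Incoming column moisture flux per unit ridge length: F = V × PW = 16.3 × 27.9 = 454.77 mm·m/s.
Spread over the 80 km slope with efficiency ε = 0.34: R = ε·F/W = 0.34 × 454.77 / 80000 m = 1.933e-03 mm/s.
R = 1.933e-03 × 3600 = 6.96 mm/hr.

R ≈ 6.96 mm/hr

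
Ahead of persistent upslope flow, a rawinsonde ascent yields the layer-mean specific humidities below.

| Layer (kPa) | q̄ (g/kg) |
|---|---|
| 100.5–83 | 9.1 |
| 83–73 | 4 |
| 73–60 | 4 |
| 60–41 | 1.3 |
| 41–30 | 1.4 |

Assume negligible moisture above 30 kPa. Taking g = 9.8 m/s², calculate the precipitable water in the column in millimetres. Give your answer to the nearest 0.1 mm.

PW ≈ 29.7 mm

Precipitable water is the column-integrated vapour mass per unit area: PW = (1/g) Σ q̄ Δp, with q in kg/kg and Δp in Pa (1 kg/m² of water = 1 mm).
Layer 100.5–83 kPa: Δp = 175 hPa = 17500 Pa, q̄ = 0.0091 kg/kg → 0.0091 × 17500 / 9.8 = 16.25 mm
Layer 83–73 kPa: Δp = 100 hPa = 10000 Pa, q̄ = 0.004 kg/kg → 0.004 × 10000 / 9.8 = 4.08 mm
Layer 73–60 kPa: Δp = 130 hPa = 13000 Pa, q̄ = 0.004 kg/kg → 0.004 × 13000 / 9.8 = 5.31 mm
Layer 60–41 kPa: Δp = 190 hPa = 19000 Pa, q̄ = 0.0013 kg/kg → 0.0013 × 19000 / 9.8 = 2.52 mm
Layer 41–30 kPa: Δp = 110 hPa = 11000 Pa, q̄ = 0.0014 kg/kg → 0.0014 × 11000 / 9.8 = 1.57 mm
PW = 16.25 + 4.08 + 5.31 + 2.52 + 1.57 = 29.73 ≈ 29.7 mm.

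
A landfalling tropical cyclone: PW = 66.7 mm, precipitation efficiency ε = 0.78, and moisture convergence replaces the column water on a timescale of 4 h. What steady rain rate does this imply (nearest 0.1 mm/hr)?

R ≈ 13.0 mm/hr

Each overturning extracts ε × PW = 0.78 × 66.7 = 52.026 mm.
Rate = ε·PW / τ = 52.026 / 4 h = 13.0 mm/hr.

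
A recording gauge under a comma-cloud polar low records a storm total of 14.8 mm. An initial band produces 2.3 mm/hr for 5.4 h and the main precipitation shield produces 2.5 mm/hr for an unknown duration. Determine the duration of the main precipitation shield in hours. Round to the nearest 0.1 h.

duration ≈ 1.0 h

Known phases: 2.3 × 5.4 = 12.42 mm.
Remaining depth = 14.8 − 12.42 = 2.38 mm.
Duration = 2.38 / 2.5 = 1.0 h.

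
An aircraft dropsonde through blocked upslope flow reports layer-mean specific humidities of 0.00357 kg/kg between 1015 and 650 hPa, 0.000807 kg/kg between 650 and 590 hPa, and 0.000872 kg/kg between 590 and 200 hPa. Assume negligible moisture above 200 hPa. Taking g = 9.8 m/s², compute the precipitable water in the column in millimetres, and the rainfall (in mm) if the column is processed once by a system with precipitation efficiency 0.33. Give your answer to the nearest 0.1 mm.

PW ≈ 17.3 mm; rainfall ≈ 5.7 mm

Precipitable water is the column-integrated vapour mass per unit area: PW = (1/g) Σ q̄ Δp, with q in kg/kg and Δp in Pa (1 kg/m² of water = 1 mm).
Layer 1015–650 hPa: Δp = 365 hPa = 36500 Pa, q̄ = 0.00357 kg/kg → 0.00357 × 36500 / 9.8 = 13.30 mm
Layer 650–590 hPa: Δp = 60 hPa = 6000 Pa, q̄ = 0.000807 kg/kg → 0.000807 × 6000 / 9.8 = 0.49 mm
Layer 590–200 hPa: Δp = 390 hPa = 39000 Pa, q̄ = 0.000872 kg/kg → 0.000872 × 39000 / 9.8 = 3.47 mm
PW = 13.30 + 0.49 + 3.47 = 17.26 ≈ 17.3 mm.
Rainfall = ε × PW = 0.33 × 17.3 = 5.7 mm.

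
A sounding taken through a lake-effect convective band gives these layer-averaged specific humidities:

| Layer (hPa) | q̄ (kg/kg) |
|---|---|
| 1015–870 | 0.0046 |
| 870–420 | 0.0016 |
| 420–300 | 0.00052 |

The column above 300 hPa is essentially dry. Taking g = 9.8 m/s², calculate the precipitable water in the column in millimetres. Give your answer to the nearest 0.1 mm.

Precipitable water is the column-integrated vapour mass per unit area: PW = (1/g) Σ q̄ Δp, with q in kg/kg and Δp in Pa (1 kg/m² of water = 1 mm).
Layer 1015–870 hPa: Δp = 145 hPa = 14500 Pa, q̄ = 0.0046 kg/kg → 0.0046 × 14500 / 9.8 = 6.81 mm
Layer 870–420 hPa: Δp = 450 hPa = 45000 Pa, q̄ = 0.0016 kg/kg → 0.0016 × 45000 / 9.8 = 7.35 mm
Layer 420–300 hPa: Δp = 120 hPa = 12000 Pa, q̄ = 0.00052 kg/kg → 0.00052 × 12000 / 9.8 = 0.64 mm
PW = 6.81 + 7.35 + 0.64 = 14.80 ≈ 14.8 mm.

PW ≈ 14.8 mm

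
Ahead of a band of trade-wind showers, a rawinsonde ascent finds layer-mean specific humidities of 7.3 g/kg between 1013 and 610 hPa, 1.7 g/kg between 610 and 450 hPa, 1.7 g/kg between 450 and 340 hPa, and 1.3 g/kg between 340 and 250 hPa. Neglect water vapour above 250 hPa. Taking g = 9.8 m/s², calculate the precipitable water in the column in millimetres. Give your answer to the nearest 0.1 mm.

PW ≈ 35.9 mm

Precipitable water is the column-integrated vapour mass per unit area: PW = (1/g) Σ q̄ Δp, with q in kg/kg and Δp in Pa (1 kg/m² of water = 1 mm).
Layer 1013–610 hPa: Δp = 403 hPa = 40300 Pa, q̄ = 0.0073 kg/kg → 0.0073 × 40300 / 9.8 = 30.02 mm
Layer 610–450 hPa: Δp = 160 hPa = 16000 Pa, q̄ = 0.0017 kg/kg → 0.0017 × 16000 / 9.8 = 2.78 mm
Layer 450–340 hPa: Δp = 110 hPa = 11000 Pa, q̄ = 0.0017 kg/kg → 0.0017 × 11000 / 9.8 = 1.91 mm
Layer 340–250 hPa: Δp = 90 hPa = 9000 Pa, q̄ = 0.0013 kg/kg → 0.0013 × 9000 / 9.8 = 1.19 mm
PW = 30.02 + 2.78 + 1.91 + 1.19 = 35.90 ≈ 35.9 mm.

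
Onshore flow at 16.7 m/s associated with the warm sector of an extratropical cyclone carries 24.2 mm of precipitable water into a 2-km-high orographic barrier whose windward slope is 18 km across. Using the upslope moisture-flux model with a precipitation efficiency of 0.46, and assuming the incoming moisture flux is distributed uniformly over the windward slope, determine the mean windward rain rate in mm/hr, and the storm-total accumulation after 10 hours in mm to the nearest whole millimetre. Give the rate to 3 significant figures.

R ≈ 37.2 mm/hr; total ≈ 372 mm

Incoming column moisture flux per unit ridge length: F = V × PW = 16.7 × 24.2 = 404.14 mm·m/s.
Spread over the 18 km slope with efficiency ε = 0.46: R = ε·F/W = 0.46 × 404.14 / 18000 m = 1.033e-02 mm/s.
R = 1.033e-02 × 3600 = 37.2 mm/hr.
Over 10 h: total = 37.2 × 10 = 372 mm.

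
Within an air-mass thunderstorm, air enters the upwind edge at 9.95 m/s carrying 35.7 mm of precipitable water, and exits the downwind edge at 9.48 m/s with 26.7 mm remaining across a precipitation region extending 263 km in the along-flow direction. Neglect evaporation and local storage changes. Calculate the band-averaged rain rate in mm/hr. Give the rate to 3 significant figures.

R ≈ 1.40 mm/hr

Column moisture flux per unit crosswind length is F = V × PW.
Inflow: F_in = 9.95 × 35.7 = 355.215 mm·m/s
Outflow: F_out = 9.48 × 26.7 = 253.116 mm·m/s
Steady-state rate R = (F_in − F_out)/L = (355.215 − 253.116) / 263000 m = 3.882e-04 mm/s.
R = 3.882e-04 × 3600 = 1.40 mm/hr.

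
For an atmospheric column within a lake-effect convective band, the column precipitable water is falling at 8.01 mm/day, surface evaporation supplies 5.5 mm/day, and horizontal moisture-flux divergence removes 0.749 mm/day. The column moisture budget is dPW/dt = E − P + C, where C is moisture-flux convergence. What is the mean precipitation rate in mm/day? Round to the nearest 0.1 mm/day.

P ≈ 12.8 mm/day

dPW/dt = -8.01 mm/day.
P = E + C − dPW/dt = 5.5 + (-0.749) − (-8.01) = 12.8 mm/day.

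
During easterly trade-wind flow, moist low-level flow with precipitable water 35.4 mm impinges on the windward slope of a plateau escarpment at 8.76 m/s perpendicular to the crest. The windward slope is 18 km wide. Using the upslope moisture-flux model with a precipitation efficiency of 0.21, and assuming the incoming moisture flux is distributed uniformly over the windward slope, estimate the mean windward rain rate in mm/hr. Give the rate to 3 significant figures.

Incoming column moisture flux per unit ridge length: F = V × PW = 8.76 × 35.4 = 310.104 mm·m/s.
Spread over the 18 km slope with efficiency ε = 0.21: R = ε·F/W = 0.21 × 310.104 / 18000 m = 3.618e-03 mm/s.
R = 3.618e-03 × 3600 = 13.0 mm/hr.

R ≈ 13.0 mm/hr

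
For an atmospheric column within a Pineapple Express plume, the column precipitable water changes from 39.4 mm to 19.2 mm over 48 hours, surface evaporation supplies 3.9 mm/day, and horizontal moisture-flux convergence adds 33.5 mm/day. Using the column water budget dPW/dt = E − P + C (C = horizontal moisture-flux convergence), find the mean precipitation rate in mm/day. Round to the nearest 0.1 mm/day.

dPW/dt = (19.2 − 39.4) mm / (48/24 day) = -10.100 mm/day.
P = E + C − dPW/dt = 3.9 + (33.5) − (-10.100) = 47.5 mm/day.

P ≈ 47.5 mm/day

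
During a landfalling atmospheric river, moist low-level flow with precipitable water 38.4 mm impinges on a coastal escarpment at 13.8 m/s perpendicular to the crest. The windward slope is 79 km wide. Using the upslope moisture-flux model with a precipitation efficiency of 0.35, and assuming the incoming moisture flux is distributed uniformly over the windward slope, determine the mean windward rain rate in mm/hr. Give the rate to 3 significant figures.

R ≈ 8.45 mm/hr

Incoming column moisture flux per unit ridge length: F = V × PW = 13.8 × 38.4 = 529.92 mm·m/s.
Spread over the 79 km slope with efficiency ε = 0.35: R = ε·F/W = 0.35 × 529.92 / 79000 m = 2.348e-03 mm/s.
R = 2.348e-03 × 3600 = 8.45 mm/hr.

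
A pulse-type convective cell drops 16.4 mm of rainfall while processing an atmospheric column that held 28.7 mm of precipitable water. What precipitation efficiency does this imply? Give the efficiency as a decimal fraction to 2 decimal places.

ε = rainfall / PW = 16.4 / 28.7 = 0.57.

ε ≈ 0.57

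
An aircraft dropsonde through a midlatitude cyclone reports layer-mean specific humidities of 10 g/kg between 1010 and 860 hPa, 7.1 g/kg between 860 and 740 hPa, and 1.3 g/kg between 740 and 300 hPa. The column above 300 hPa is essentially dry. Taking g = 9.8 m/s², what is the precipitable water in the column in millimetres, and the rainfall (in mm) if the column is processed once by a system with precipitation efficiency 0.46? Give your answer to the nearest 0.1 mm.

PW ≈ 29.8 mm; rainfall ≈ 13.7 mm

Precipitable water is the column-integrated vapour mass per unit area: PW = (1/g) Σ q̄ Δp, with q in kg/kg and Δp in Pa (1 kg/m² of water = 1 mm).
Layer 1010–860 hPa: Δp = 150 hPa = 15000 Pa, q̄ = 0.01 kg/kg → 0.01 × 15000 / 9.8 = 15.31 mm
Layer 860–740 hPa: Δp = 120 hPa = 12000 Pa, q̄ = 0.0071 kg/kg → 0.0071 × 12000 / 9.8 = 8.69 mm
Layer 740–300 hPa: Δp = 440 hPa = 44000 Pa, q̄ = 0.0013 kg/kg → 0.0013 × 44000 / 9.8 = 5.84 mm
PW = 15.31 + 8.69 + 5.84 = 29.84 ≈ 29.8 mm.
Rainfall = ε × PW = 0.46 × 29.8 = 13.7 mm.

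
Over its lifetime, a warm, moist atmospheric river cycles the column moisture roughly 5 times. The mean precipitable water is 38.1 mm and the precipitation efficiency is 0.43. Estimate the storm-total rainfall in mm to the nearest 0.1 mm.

rainfall ≈ 81.9 mm

Each cycle deposits ε × PW = 0.43 × 38.1 = 16.383 mm.
Over 5 cycles: 5 × 16.383 = 81.9 mm.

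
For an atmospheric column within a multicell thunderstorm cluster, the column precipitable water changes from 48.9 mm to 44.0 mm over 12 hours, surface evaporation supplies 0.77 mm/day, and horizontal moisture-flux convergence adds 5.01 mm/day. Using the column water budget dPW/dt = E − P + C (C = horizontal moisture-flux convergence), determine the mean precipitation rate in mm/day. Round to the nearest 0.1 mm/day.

P ≈ 15.6 mm/day

dPW/dt = (44.0 − 48.9) mm / (12/24 day) = -9.800 mm/day.
P = E + C − dPW/dt = 0.77 + (5.01) − (-9.800) = 15.6 mm/day.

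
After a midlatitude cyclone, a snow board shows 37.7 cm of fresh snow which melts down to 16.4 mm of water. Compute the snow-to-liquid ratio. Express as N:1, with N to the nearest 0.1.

Ratio = snow depth / SWE = 377 mm / 16.4 mm = 23.0, i.e. 23.0:1.

ratio ≈ 23.0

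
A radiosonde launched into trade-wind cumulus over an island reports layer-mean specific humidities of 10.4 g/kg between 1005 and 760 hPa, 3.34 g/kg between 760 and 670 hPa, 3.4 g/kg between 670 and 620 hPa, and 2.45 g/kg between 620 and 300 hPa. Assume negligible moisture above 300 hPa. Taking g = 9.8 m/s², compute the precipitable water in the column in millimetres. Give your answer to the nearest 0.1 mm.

Precipitable water is the column-integrated vapour mass per unit area: PW = (1/g) Σ q̄ Δp, with q in kg/kg and Δp in Pa (1 kg/m² of water = 1 mm).
Layer 1005–760 hPa: Δp = 245 hPa = 24500 Pa, q̄ = 0.0104 kg/kg → 0.0104 × 24500 / 9.8 = 26.00 mm
Layer 760–670 hPa: Δp = 90 hPa = 9000 Pa, q̄ = 0.00334 kg/kg → 0.00334 × 9000 / 9.8 = 3.07 mm
Layer 670–620 hPa: Δp = 50 hPa = 5000 Pa, q̄ = 0.0034 kg/kg → 0.0034 × 5000 / 9.8 = 1.73 mm
Layer 620–300 hPa: Δp = 320 hPa = 32000 Pa, q̄ = 0.00245 kg/kg → 0.00245 × 32000 / 9.8 = 8.00 mm
PW = 26.00 + 3.07 + 1.73 + 8.00 = 38.80 ≈ 38.8 mm.

PW ≈ 38.8 mm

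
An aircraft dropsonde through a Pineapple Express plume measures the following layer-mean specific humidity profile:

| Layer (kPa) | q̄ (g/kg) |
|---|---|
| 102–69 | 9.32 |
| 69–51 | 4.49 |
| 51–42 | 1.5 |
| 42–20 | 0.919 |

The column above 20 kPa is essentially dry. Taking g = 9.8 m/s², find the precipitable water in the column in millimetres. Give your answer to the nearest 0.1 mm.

Precipitable water is the column-integrated vapour mass per unit area: PW = (1/g) Σ q̄ Δp, with q in kg/kg and Δp in Pa (1 kg/m² of water = 1 mm).
Layer 102–69 kPa: Δp = 330 hPa = 33000 Pa, q̄ = 0.00932 kg/kg → 0.00932 × 33000 / 9.8 = 31.38 mm
Layer 69–51 kPa: Δp = 180 hPa = 18000 Pa, q̄ = 0.00449 kg/kg → 0.00449 × 18000 / 9.8 = 8.25 mm
Layer 51–42 kPa: Δp = 90 hPa = 9000 Pa, q̄ = 0.0015 kg/kg → 0.0015 × 9000 / 9.8 = 1.38 mm
Layer 42–20 kPa: Δp = 220 hPa = 22000 Pa, q̄ = 0.000919 kg/kg → 0.000919 × 22000 / 9.8 = 2.06 mm
PW = 31.38 + 8.25 + 1.38 + 2.06 = 43.07 ≈ 43.1 mm.

PW ≈ 43.1 mm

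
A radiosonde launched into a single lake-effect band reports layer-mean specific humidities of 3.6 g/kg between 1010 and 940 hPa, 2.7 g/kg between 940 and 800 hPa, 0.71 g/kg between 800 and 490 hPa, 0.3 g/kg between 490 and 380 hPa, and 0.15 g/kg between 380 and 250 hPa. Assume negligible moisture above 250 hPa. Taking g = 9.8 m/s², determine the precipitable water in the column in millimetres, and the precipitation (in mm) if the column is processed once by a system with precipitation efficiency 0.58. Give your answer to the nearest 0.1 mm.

PW ≈ 9.2 mm; precipitation ≈ 5.3 mm

Precipitable water is the column-integrated vapour mass per unit area: PW = (1/g) Σ q̄ Δp, with q in kg/kg and Δp in Pa (1 kg/m² of water = 1 mm).
Layer 1010–940 hPa: Δp = 70 hPa = 7000 Pa, q̄ = 0.0036 kg/kg → 0.0036 × 7000 / 9.8 = 2.57 mm
Layer 940–800 hPa: Δp = 140 hPa = 14000 Pa, q̄ = 0.0027 kg/kg → 0.0027 × 14000 / 9.8 = 3.86 mm
Layer 800–490 hPa: Δp = 310 hPa = 31000 Pa, q̄ = 0.00071 kg/kg → 0.00071 × 31000 / 9.8 = 2.25 mm
Layer 490–380 hPa: Δp = 110 hPa = 11000 Pa, q̄ = 0.0003 kg/kg → 0.0003 × 11000 / 9.8 = 0.34 mm
Layer 380–250 hPa: Δp = 130 hPa = 13000 Pa, q̄ = 0.00015 kg/kg → 0.00015 × 13000 / 9.8 = 0.20 mm
PW = 2.57 + 3.86 + 2.25 + 0.34 + 0.20 = 9.22 ≈ 9.2 mm.
Precipitation = ε × PW = 0.58 × 9.2 = 5.3 mm.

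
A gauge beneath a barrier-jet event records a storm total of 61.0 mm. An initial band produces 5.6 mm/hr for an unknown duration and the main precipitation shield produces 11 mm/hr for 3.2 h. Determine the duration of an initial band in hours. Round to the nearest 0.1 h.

Known phases: 11 × 3.2 = 35.2 mm.
Remaining depth = 61.0 − 35.2 = 25.8 mm.
Duration = 25.8 / 5.6 = 4.6 h.

duration ≈ 4.6 h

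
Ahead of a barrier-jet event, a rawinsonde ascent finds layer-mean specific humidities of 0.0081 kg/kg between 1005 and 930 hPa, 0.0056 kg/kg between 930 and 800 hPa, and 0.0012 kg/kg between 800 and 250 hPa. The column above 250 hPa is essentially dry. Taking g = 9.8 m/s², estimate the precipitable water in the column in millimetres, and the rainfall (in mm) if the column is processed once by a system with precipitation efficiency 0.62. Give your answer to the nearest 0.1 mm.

Precipitable water is the column-integrated vapour mass per unit area: PW = (1/g) Σ q̄ Δp, with q in kg/kg and Δp in Pa (1 kg/m² of water = 1 mm).
Layer 1005–930 hPa: Δp = 75 hPa = 7500 Pa, q̄ = 0.0081 kg/kg → 0.0081 × 7500 / 9.8 = 6.20 mm
Layer 930–800 hPa: Δp = 130 hPa = 13000 Pa, q̄ = 0.0056 kg/kg → 0.0056 × 13000 / 9.8 = 7.43 mm
Layer 800–250 hPa: Δp = 550 hPa = 55000 Pa, q̄ = 0.0012 kg/kg → 0.0012 × 55000 / 9.8 = 6.73 mm
PW = 6.20 + 7.43 + 6.73 = 20.36 ≈ 20.4 mm.
Rainfall = ε × PW = 0.62 × 20.4 = 12.6 mm.

PW ≈ 20.4 mm; rainfall ≈ 12.6 mm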